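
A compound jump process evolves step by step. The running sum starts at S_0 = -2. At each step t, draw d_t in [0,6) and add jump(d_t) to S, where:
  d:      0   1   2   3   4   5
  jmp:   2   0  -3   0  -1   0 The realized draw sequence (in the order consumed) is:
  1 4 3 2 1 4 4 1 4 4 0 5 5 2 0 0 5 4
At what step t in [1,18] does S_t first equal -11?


t=0: S=-2, d=1, jump=0, S_1=-2
t=1: S=-2, d=4, jump=-1, S_2=-3
t=2: S=-3, d=3, jump=0, S_3=-3
t=3: S=-3, d=2, jump=-3, S_4=-6
t=4: S=-6, d=1, jump=0, S_5=-6
t=5: S=-6, d=4, jump=-1, S_6=-7
t=6: S=-7, d=4, jump=-1, S_7=-8
t=7: S=-8, d=1, jump=0, S_8=-8
t=8: S=-8, d=4, jump=-1, S_9=-9
t=9: S=-9, d=4, jump=-1, S_10=-10
t=10: S=-10, d=0, jump=2, S_11=-8
t=11: S=-8, d=5, jump=0, S_12=-8
t=12: S=-8, d=5, jump=0, S_13=-8
t=13: S=-8, d=2, jump=-3, S_14=-11
t=14: S=-11, d=0, jump=2, S_15=-9
t=15: S=-9, d=0, jump=2, S_16=-7
t=16: S=-7, d=5, jump=0, S_17=-7
t=17: S=-7, d=4, jump=-1, S_18=-8

14


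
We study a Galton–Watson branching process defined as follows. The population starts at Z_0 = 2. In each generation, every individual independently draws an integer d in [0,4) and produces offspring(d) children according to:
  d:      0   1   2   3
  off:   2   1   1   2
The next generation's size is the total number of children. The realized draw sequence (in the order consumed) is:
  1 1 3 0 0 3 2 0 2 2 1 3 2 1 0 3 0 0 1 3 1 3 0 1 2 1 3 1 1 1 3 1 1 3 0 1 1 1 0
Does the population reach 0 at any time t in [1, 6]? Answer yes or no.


no

gen 0: Z_0=2, draws=[1, 1], offspring=[1, 1], Z_1=2
gen 1: Z_1=2, draws=[3, 0], offspring=[2, 2], Z_2=4
gen 2: Z_2=4, draws=[0, 3, 2, 0], offspring=[2, 2, 1, 2], Z_3=7
gen 3: Z_3=7, draws=[2, 2, 1, 3, 2, 1, 0], offspring=[1, 1, 1, 2, 1, 1, 2], Z_4=9
gen 4: Z_4=9, draws=[3, 0, 0, 1, 3, 1, 3, 0, 1], offspring=[2, 2, 2, 1, 2, 1, 2, 2, 1], Z_5=15
gen 5: Z_5=15, draws=[2, 1, 3, 1, 1, 1, 3, 1, 1, 3, 0, 1, 1, 1, 0], offspring=[1, 1, 2, 1, 1, 1, 2, 1, 1, 2, 2, 1, 1, 1, 2], Z_6=20


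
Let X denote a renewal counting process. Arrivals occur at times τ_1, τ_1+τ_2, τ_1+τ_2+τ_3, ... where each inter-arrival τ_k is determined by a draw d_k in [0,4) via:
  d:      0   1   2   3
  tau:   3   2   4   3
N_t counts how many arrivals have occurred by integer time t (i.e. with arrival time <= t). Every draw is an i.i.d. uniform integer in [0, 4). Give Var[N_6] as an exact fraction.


Inter-arrival values over d=0..3: [3, 2, 4, 3]
Each d has probability 1/4, so the pmf of τ is: f(2) = 1/4, f(3) = 1/2, f(4) = 1/4
Let p_n(j) = P(N_n = j), with p_0 = [1]. Condition on τ_1: p_n(0) = P(τ > n), and for j >= 1, p_n(j) = Σ_{k<=n} f(k)·p_{n−k}(j−1)
p_1 = [1]  (j = 0)
p_2 = [3/4, 1/4]  (j = 0..1)
p_3 = [1/4, 3/4]  (j = 0..1)
p_4 = [0, 15/16, 1/16]  (j = 0..2)
p_5 = [0, 11/16, 5/16]  (j = 0..2)
p_6 = [0, 5/16, 43/64, 1/64]  (j = 0..3)
E[N_6] = Σ j·p_6(j) = 109/64;  E[N_6²] = Σ j²·p_6(j) = 201/64
Var[N_6] = 201/64 − (109/64)² = 983/4096

983/4096


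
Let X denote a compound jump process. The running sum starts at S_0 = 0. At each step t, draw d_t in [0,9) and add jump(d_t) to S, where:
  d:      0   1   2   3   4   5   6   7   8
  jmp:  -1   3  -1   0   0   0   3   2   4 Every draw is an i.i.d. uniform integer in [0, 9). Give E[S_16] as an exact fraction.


160/9

Outcome values over d=0..8: [-1, 3, -1, 0, 0, 0, 3, 2, 4]
Σy = 10, Σy² = 40, M = 9
μ = 10/9 = 10/9,  σ² = 40/9 − (10/9)² = 260/81
E[S_16] = 0 + 16·(10/9) = 160/9


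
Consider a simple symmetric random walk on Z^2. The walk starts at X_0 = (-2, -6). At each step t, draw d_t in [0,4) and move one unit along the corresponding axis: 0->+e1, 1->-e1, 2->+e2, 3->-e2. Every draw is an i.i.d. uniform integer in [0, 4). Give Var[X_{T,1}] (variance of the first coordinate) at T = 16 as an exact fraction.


Outcome values over d=0..3: [1, -1, 0, 0]
Σy = 0, Σy² = 2, M = 4
μ = 0/4 = 0,  σ² = 2/4 − (0)² = 1/2
Independent increments: Var[X_16] = 16·σ² = 16·(1/2) = 8

8


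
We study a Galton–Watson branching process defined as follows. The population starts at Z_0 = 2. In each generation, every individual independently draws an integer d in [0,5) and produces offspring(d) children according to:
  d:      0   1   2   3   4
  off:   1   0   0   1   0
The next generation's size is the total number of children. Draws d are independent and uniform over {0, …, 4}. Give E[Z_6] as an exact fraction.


Outcome values over d=0..4: [1, 0, 0, 1, 0]
Σy = 2, Σy² = 2, M = 5
μ = 2/5 = 2/5,  σ² = 2/5 − (2/5)² = 6/25
E[Z_0] = 2
E[Z_1] = 2/5·E[Z_0] = 4/5
E[Z_2] = 2/5·E[Z_1] = 8/25
E[Z_3] = 2/5·E[Z_2] = 16/125
E[Z_4] = 2/5·E[Z_3] = 32/625
E[Z_5] = 2/5·E[Z_4] = 64/3125
E[Z_6] = 2/5·E[Z_5] = 128/15625

128/15625


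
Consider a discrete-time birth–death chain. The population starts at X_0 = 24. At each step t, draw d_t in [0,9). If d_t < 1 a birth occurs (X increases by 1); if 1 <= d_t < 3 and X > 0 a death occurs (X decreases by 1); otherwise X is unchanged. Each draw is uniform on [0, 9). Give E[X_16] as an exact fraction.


200/9

X can drop by at most 1 per step and X_0 = 24 > T = 16, so X_t >= 24 − t >= 8 > 0 for every t <= 16: the floor at 0 (the 'and X > 0' condition) never binds. Hence X_16 = X_0 + Σ_{t<16} Y_t with i.i.d. increments Y_t = y(d_t) ∈ {+1, −1, 0}.
Outcome values over d=0..8: [1, -1, -1, 0, 0, 0, 0, 0, 0]
Σy = -1, Σy² = 3, M = 9
μ = -1/9 = -1/9,  σ² = 3/9 − (-1/9)² = 26/81
E[X_16] = 24 + 16·(-1/9) = 200/9


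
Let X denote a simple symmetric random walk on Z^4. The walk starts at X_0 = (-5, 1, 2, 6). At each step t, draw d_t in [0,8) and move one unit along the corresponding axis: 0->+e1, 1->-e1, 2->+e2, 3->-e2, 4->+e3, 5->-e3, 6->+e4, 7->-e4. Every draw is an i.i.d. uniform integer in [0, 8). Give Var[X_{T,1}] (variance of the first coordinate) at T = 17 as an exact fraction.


17/4

Outcome values over d=0..7: [1, -1, 0, 0, 0, 0, 0, 0]
Σy = 0, Σy² = 2, M = 8
μ = 0/8 = 0,  σ² = 2/8 − (0)² = 1/4
Independent increments: Var[X_17] = 17·σ² = 17·(1/4) = 17/4


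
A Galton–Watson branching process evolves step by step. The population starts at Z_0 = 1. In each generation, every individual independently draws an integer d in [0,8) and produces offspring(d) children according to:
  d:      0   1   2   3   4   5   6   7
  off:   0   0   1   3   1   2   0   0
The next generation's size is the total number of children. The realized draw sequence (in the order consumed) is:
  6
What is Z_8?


0

gen 0: Z_0=1, draws=[6], offspring=[0], Z_1=0
gen 1: Z_1=0, draws=[], offspring=[], Z_2=0
gen 2: Z_2=0, draws=[], offspring=[], Z_3=0
gen 3: Z_3=0, draws=[], offspring=[], Z_4=0
gen 4: Z_4=0, draws=[], offspring=[], Z_5=0
gen 5: Z_5=0, draws=[], offspring=[], Z_6=0
gen 6: Z_6=0, draws=[], offspring=[], Z_7=0
gen 7: Z_7=0, draws=[], offspring=[], Z_8=0


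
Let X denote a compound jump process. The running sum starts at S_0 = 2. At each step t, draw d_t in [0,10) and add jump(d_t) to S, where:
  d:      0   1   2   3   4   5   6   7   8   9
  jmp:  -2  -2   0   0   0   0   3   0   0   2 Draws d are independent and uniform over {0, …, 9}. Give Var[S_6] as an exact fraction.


627/50

Outcome values over d=0..9: [-2, -2, 0, 0, 0, 0, 3, 0, 0, 2]
Σy = 1, Σy² = 21, M = 10
μ = 1/10 = 1/10,  σ² = 21/10 − (1/10)² = 209/100
Independent increments: Var[S_6] = 6·σ² = 6·(209/100) = 627/50


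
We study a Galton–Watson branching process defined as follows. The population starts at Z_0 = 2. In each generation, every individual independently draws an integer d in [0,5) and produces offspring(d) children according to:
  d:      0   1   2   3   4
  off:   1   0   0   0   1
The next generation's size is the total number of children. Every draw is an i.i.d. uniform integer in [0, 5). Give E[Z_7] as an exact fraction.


256/78125

Outcome values over d=0..4: [1, 0, 0, 0, 1]
Σy = 2, Σy² = 2, M = 5
μ = 2/5 = 2/5,  σ² = 2/5 − (2/5)² = 6/25
E[Z_0] = 2
E[Z_1] = 2/5·E[Z_0] = 4/5
E[Z_2] = 2/5·E[Z_1] = 8/25
E[Z_3] = 2/5·E[Z_2] = 16/125
E[Z_4] = 2/5·E[Z_3] = 32/625
E[Z_5] = 2/5·E[Z_4] = 64/3125
E[Z_6] = 2/5·E[Z_5] = 128/15625
E[Z_7] = 2/5·E[Z_6] = 256/78125


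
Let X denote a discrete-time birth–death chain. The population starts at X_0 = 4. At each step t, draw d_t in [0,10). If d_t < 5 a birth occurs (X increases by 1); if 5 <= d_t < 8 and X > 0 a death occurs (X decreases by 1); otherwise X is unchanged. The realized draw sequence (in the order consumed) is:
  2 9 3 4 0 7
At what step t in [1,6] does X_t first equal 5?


t=0: X=4, d=2 → birth, X_1=5
t=1: X=5, d=9 → hold, X_2=5
t=2: X=5, d=3 → birth, X_3=6
t=3: X=6, d=4 → birth, X_4=7
t=4: X=7, d=0 → birth, X_5=8
t=5: X=8, d=7 → death, X_6=7

1


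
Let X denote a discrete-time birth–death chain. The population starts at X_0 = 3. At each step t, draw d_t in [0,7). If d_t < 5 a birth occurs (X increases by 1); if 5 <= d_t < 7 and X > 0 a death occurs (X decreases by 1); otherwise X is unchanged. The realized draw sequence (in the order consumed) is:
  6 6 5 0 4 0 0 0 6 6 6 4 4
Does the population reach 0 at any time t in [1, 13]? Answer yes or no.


yes

t=0: X=3, d=6 → death, X_1=2
t=1: X=2, d=6 → death, X_2=1
t=2: X=1, d=5 → death, X_3=0
t=3: X=0, d=0 → birth, X_4=1
t=4: X=1, d=4 → birth, X_5=2
t=5: X=2, d=0 → birth, X_6=3
t=6: X=3, d=0 → birth, X_7=4
t=7: X=4, d=0 → birth, X_8=5
t=8: X=5, d=6 → death, X_9=4
t=9: X=4, d=6 → death, X_10=3
t=10: X=3, d=6 → death, X_11=2
t=11: X=2, d=4 → birth, X_12=3
t=12: X=3, d=4 → birth, X_13=4


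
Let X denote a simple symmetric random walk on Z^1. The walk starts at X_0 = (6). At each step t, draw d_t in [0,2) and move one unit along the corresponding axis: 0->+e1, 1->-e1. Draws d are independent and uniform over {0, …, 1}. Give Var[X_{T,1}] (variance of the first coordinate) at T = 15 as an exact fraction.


15

Outcome values over d=0..1: [1, -1]
Σy = 0, Σy² = 2, M = 2
μ = 0/2 = 0,  σ² = 2/2 − (0)² = 1
Independent increments: Var[X_15] = 15·σ² = 15·(1) = 15


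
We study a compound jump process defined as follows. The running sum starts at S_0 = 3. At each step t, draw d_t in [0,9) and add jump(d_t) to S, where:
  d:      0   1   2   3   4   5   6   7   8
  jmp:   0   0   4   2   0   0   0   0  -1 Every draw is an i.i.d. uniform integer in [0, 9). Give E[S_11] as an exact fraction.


82/9

Outcome values over d=0..8: [0, 0, 4, 2, 0, 0, 0, 0, -1]
Σy = 5, Σy² = 21, M = 9
μ = 5/9 = 5/9,  σ² = 21/9 − (5/9)² = 164/81
E[S_11] = 3 + 11·(5/9) = 82/9


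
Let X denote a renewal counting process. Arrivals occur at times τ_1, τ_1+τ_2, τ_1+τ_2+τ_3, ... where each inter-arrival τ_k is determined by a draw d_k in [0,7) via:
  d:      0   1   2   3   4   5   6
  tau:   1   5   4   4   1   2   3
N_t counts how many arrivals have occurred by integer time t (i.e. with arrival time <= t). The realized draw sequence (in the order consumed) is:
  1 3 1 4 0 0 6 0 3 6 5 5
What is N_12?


draw d_1=1: τ_1=5, arrival time A_1=5
draw d_2=3: τ_2=4, arrival time A_2=9
draw d_3=1: τ_3=5, arrival time A_3=14
draw d_4=4: τ_4=1, arrival time A_4=15
draw d_5=0: τ_5=1, arrival time A_5=16
draw d_6=0: τ_6=1, arrival time A_6=17
draw d_7=6: τ_7=3, arrival time A_7=20
draw d_8=0: τ_8=1, arrival time A_8=21
draw d_9=3: τ_9=4, arrival time A_9=25
draw d_10=6: τ_10=3, arrival time A_10=28
draw d_11=5: τ_11=2, arrival time A_11=30
draw d_12=5: τ_12=2, arrival time A_12=32
N_t over t=0..12: 0:0 1:0 2:0 3:0 4:0 5:1 6:1 7:1 8:1 9:2 10:2 11:2 12:2

2


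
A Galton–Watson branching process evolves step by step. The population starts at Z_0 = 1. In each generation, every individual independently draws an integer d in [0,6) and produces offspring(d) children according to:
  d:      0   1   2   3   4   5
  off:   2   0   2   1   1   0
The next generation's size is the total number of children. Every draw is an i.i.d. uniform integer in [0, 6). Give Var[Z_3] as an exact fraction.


2

Outcome values over d=0..5: [2, 0, 2, 1, 1, 0]
Σy = 6, Σy² = 10, M = 6
μ = 6/6 = 1,  σ² = 10/6 − (1)² = 2/3
V_0 = 0, E_0 = 1
V_1 = 2/3·E_0 + (1)²·V_0 = 2/3;  E_1 = 1
V_2 = 2/3·E_1 + (1)²·V_1 = 4/3;  E_2 = 1
V_3 = 2/3·E_2 + (1)²·V_2 = 2;  E_3 = 1


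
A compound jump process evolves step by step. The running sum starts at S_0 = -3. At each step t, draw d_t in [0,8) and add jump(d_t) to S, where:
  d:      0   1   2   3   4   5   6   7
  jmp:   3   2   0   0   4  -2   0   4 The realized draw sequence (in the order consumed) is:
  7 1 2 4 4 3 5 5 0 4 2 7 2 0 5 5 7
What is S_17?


21

t=0: S=-3, d=7, jump=4, S_1=1
t=1: S=1, d=1, jump=2, S_2=3
t=2: S=3, d=2, jump=0, S_3=3
t=3: S=3, d=4, jump=4, S_4=7
t=4: S=7, d=4, jump=4, S_5=11
t=5: S=11, d=3, jump=0, S_6=11
t=6: S=11, d=5, jump=-2, S_7=9
t=7: S=9, d=5, jump=-2, S_8=7
t=8: S=7, d=0, jump=3, S_9=10
t=9: S=10, d=4, jump=4, S_10=14
t=10: S=14, d=2, jump=0, S_11=14
t=11: S=14, d=7, jump=4, S_12=18
t=12: S=18, d=2, jump=0, S_13=18
t=13: S=18, d=0, jump=3, S_14=21
t=14: S=21, d=5, jump=-2, S_15=19
t=15: S=19, d=5, jump=-2, S_16=17
t=16: S=17, d=7, jump=4, S_17=21


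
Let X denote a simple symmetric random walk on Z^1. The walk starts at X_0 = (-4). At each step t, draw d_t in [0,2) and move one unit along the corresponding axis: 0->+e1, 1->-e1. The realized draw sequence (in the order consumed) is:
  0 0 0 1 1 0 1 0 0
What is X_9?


(-1)

t=0: X=(-4), d=0 → +e1, X_1=(-3)
t=1: X=(-3), d=0 → +e1, X_2=(-2)
t=2: X=(-2), d=0 → +e1, X_3=(-1)
t=3: X=(-1), d=1 → -e1, X_4=(-2)
t=4: X=(-2), d=1 → -e1, X_5=(-3)
t=5: X=(-3), d=0 → +e1, X_6=(-2)
t=6: X=(-2), d=1 → -e1, X_7=(-3)
t=7: X=(-3), d=0 → +e1, X_8=(-2)
t=8: X=(-2), d=0 → +e1, X_9=(-1)


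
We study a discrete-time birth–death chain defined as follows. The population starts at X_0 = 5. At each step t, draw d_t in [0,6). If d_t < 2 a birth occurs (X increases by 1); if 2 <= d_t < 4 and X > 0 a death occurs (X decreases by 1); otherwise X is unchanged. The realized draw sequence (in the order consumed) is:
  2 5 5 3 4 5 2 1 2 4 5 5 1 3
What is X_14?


t=0: X=5, d=2 → death, X_1=4
t=1: X=4, d=5 → hold, X_2=4
t=2: X=4, d=5 → hold, X_3=4
t=3: X=4, d=3 → death, X_4=3
t=4: X=3, d=4 → hold, X_5=3
t=5: X=3, d=5 → hold, X_6=3
t=6: X=3, d=2 → death, X_7=2
t=7: X=2, d=1 → birth, X_8=3
t=8: X=3, d=2 → death, X_9=2
t=9: X=2, d=4 → hold, X_10=2
t=10: X=2, d=5 → hold, X_11=2
t=11: X=2, d=5 → hold, X_12=2
t=12: X=2, d=1 → birth, X_13=3
t=13: X=3, d=3 → death, X_14=2

2


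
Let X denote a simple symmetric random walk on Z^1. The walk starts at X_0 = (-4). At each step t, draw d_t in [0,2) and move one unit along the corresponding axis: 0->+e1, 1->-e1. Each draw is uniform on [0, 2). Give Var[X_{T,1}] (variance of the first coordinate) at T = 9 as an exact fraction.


9

Outcome values over d=0..1: [1, -1]
Σy = 0, Σy² = 2, M = 2
μ = 0/2 = 0,  σ² = 2/2 − (0)² = 1
Independent increments: Var[X_9] = 9·σ² = 9·(1) = 9


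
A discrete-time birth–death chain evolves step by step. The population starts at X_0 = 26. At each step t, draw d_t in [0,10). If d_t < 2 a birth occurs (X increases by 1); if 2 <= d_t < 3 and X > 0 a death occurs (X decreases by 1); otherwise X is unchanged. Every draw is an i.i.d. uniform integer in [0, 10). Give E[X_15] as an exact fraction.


X can drop by at most 1 per step and X_0 = 26 > T = 15, so X_t >= 26 − t >= 11 > 0 for every t <= 15: the floor at 0 (the 'and X > 0' condition) never binds. Hence X_15 = X_0 + Σ_{t<15} Y_t with i.i.d. increments Y_t = y(d_t) ∈ {+1, −1, 0}.
Outcome values over d=0..9: [1, 1, -1, 0, 0, 0, 0, 0, 0, 0]
Σy = 1, Σy² = 3, M = 10
μ = 1/10 = 1/10,  σ² = 3/10 − (1/10)² = 29/100
E[X_15] = 26 + 15·(1/10) = 55/2

55/2


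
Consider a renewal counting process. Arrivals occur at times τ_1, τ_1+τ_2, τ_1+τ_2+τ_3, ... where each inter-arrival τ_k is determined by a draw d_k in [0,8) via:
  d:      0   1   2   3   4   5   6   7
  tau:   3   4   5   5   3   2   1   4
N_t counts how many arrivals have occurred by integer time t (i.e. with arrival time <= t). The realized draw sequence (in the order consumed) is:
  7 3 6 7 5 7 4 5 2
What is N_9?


2

draw d_1=7: τ_1=4, arrival time A_1=4
draw d_2=3: τ_2=5, arrival time A_2=9
draw d_3=6: τ_3=1, arrival time A_3=10
draw d_4=7: τ_4=4, arrival time A_4=14
draw d_5=5: τ_5=2, arrival time A_5=16
draw d_6=7: τ_6=4, arrival time A_6=20
draw d_7=4: τ_7=3, arrival time A_7=23
draw d_8=5: τ_8=2, arrival time A_8=25
draw d_9=2: τ_9=5, arrival time A_9=30
N_t over t=0..9: 0:0 1:0 2:0 3:0 4:1 5:1 6:1 7:1 8:1 9:2


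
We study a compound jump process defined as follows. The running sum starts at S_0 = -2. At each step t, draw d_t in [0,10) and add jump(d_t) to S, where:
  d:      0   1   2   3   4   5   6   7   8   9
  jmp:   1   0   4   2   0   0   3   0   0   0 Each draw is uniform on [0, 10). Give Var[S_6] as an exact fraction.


12

Outcome values over d=0..9: [1, 0, 4, 2, 0, 0, 3, 0, 0, 0]
Σy = 10, Σy² = 30, M = 10
μ = 10/10 = 1,  σ² = 30/10 − (1)² = 2
Independent increments: Var[S_6] = 6·σ² = 6·(2) = 12


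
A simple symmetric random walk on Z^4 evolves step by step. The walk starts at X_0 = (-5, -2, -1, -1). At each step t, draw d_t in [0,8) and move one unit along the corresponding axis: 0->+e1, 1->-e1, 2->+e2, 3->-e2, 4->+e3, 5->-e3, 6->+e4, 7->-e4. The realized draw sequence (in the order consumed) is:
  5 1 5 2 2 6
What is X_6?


t=0: X=(-5, -2, -1, -1), d=5 → -e3, X_1=(-5, -2, -2, -1)
t=1: X=(-5, -2, -2, -1), d=1 → -e1, X_2=(-6, -2, -2, -1)
t=2: X=(-6, -2, -2, -1), d=5 → -e3, X_3=(-6, -2, -3, -1)
t=3: X=(-6, -2, -3, -1), d=2 → +e2, X_4=(-6, -1, -3, -1)
t=4: X=(-6, -1, -3, -1), d=2 → +e2, X_5=(-6, 0, -3, -1)
t=5: X=(-6, 0, -3, -1), d=6 → +e4, X_6=(-6, 0, -3, 0)

(-6, 0, -3, 0)


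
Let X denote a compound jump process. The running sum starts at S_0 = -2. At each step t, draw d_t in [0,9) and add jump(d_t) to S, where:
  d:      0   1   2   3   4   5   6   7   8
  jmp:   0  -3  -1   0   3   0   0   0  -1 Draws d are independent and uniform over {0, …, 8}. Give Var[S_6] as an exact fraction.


Outcome values over d=0..8: [0, -3, -1, 0, 3, 0, 0, 0, -1]
Σy = -2, Σy² = 20, M = 9
μ = -2/9 = -2/9,  σ² = 20/9 − (-2/9)² = 176/81
Independent increments: Var[S_6] = 6·σ² = 6·(176/81) = 352/27

352/27


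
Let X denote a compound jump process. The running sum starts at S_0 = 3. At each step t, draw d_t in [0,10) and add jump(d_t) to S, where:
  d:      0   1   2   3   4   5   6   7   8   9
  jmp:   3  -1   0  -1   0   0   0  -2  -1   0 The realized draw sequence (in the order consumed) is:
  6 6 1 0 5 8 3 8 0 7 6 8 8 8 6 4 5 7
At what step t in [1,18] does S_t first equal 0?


t=0: S=3, d=6, jump=0, S_1=3
t=1: S=3, d=6, jump=0, S_2=3
t=2: S=3, d=1, jump=-1, S_3=2
t=3: S=2, d=0, jump=3, S_4=5
t=4: S=5, d=5, jump=0, S_5=5
t=5: S=5, d=8, jump=-1, S_6=4
t=6: S=4, d=3, jump=-1, S_7=3
t=7: S=3, d=8, jump=-1, S_8=2
t=8: S=2, d=0, jump=3, S_9=5
t=9: S=5, d=7, jump=-2, S_10=3
t=10: S=3, d=6, jump=0, S_11=3
t=11: S=3, d=8, jump=-1, S_12=2
t=12: S=2, d=8, jump=-1, S_13=1
t=13: S=1, d=8, jump=-1, S_14=0
t=14: S=0, d=6, jump=0, S_15=0
t=15: S=0, d=4, jump=0, S_16=0
t=16: S=0, d=5, jump=0, S_17=0
t=17: S=0, d=7, jump=-2, S_18=-2

14


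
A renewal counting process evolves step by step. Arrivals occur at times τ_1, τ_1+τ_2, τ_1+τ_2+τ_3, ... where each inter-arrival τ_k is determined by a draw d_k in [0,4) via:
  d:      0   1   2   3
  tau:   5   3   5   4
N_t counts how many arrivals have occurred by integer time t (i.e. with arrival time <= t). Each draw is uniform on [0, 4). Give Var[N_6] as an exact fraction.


Inter-arrival values over d=0..3: [5, 3, 5, 4]
Each d has probability 1/4, so the pmf of τ is: f(3) = 1/4, f(4) = 1/4, f(5) = 1/2
Let p_n(j) = P(N_n = j), with p_0 = [1]. Condition on τ_1: p_n(0) = P(τ > n), and for j >= 1, p_n(j) = Σ_{k<=n} f(k)·p_{n−k}(j−1)
p_1 = [1]  (j = 0)
p_2 = [1]  (j = 0)
p_3 = [3/4, 1/4]  (j = 0..1)
p_4 = [1/2, 1/2]  (j = 0..1)
p_5 = [0, 1]  (j = 0..1)
p_6 = [0, 15/16, 1/16]  (j = 0..2)
E[N_6] = Σ j·p_6(j) = 17/16;  E[N_6²] = Σ j²·p_6(j) = 19/16
Var[N_6] = 19/16 − (17/16)² = 15/256

15/256


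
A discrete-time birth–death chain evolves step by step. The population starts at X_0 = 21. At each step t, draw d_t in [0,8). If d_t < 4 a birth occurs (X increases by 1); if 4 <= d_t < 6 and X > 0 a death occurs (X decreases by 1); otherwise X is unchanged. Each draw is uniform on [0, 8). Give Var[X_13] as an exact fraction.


X can drop by at most 1 per step and X_0 = 21 > T = 13, so X_t >= 21 − t >= 8 > 0 for every t <= 13: the floor at 0 (the 'and X > 0' condition) never binds. Hence X_13 = X_0 + Σ_{t<13} Y_t with i.i.d. increments Y_t = y(d_t) ∈ {+1, −1, 0}.
Outcome values over d=0..7: [1, 1, 1, 1, -1, -1, 0, 0]
Σy = 2, Σy² = 6, M = 8
μ = 2/8 = 1/4,  σ² = 6/8 − (1/4)² = 11/16
Independent increments: Var[X_13] = 13·σ² = 13·(11/16) = 143/16

143/16


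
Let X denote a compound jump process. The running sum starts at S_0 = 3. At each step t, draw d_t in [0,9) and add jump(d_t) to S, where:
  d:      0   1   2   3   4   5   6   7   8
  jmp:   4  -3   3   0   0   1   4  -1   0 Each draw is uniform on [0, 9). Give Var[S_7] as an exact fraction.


Outcome values over d=0..8: [4, -3, 3, 0, 0, 1, 4, -1, 0]
Σy = 8, Σy² = 52, M = 9
μ = 8/9 = 8/9,  σ² = 52/9 − (8/9)² = 404/81
Independent increments: Var[S_7] = 7·σ² = 7·(404/81) = 2828/81

2828/81


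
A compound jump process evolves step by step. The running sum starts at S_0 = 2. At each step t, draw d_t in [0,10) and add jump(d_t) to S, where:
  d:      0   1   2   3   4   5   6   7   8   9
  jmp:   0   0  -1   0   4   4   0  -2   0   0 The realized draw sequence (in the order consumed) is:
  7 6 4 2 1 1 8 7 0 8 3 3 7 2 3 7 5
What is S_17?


t=0: S=2, d=7, jump=-2, S_1=0
t=1: S=0, d=6, jump=0, S_2=0
t=2: S=0, d=4, jump=4, S_3=4
t=3: S=4, d=2, jump=-1, S_4=3
t=4: S=3, d=1, jump=0, S_5=3
t=5: S=3, d=1, jump=0, S_6=3
t=6: S=3, d=8, jump=0, S_7=3
t=7: S=3, d=7, jump=-2, S_8=1
t=8: S=1, d=0, jump=0, S_9=1
t=9: S=1, d=8, jump=0, S_10=1
t=10: S=1, d=3, jump=0, S_11=1
t=11: S=1, d=3, jump=0, S_12=1
t=12: S=1, d=7, jump=-2, S_13=-1
t=13: S=-1, d=2, jump=-1, S_14=-2
t=14: S=-2, d=3, jump=0, S_15=-2
t=15: S=-2, d=7, jump=-2, S_16=-4
t=16: S=-4, d=5, jump=4, S_17=0

0


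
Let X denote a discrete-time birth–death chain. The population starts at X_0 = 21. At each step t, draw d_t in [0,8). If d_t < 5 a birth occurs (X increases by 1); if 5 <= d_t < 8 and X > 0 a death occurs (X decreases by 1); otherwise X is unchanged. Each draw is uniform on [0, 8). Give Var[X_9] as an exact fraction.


135/16

X can drop by at most 1 per step and X_0 = 21 > T = 9, so X_t >= 21 − t >= 12 > 0 for every t <= 9: the floor at 0 (the 'and X > 0' condition) never binds. Hence X_9 = X_0 + Σ_{t<9} Y_t with i.i.d. increments Y_t = y(d_t) ∈ {+1, −1, 0}.
Outcome values over d=0..7: [1, 1, 1, 1, 1, -1, -1, -1]
Σy = 2, Σy² = 8, M = 8
μ = 2/8 = 1/4,  σ² = 8/8 − (1/4)² = 15/16
Independent increments: Var[X_9] = 9·σ² = 9·(15/16) = 135/16


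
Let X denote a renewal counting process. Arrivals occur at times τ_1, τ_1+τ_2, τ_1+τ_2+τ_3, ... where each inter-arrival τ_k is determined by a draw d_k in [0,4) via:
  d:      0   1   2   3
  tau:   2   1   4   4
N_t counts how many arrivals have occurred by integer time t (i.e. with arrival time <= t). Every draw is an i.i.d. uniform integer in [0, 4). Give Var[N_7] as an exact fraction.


Inter-arrival values over d=0..3: [2, 1, 4, 4]
Each d has probability 1/4, so the pmf of τ is: f(1) = 1/4, f(2) = 1/4, f(4) = 1/2
Let p_n(j) = P(N_n = j), with p_0 = [1]. Condition on τ_1: p_n(0) = P(τ > n), and for j >= 1, p_n(j) = Σ_{k<=n} f(k)·p_{n−k}(j−1)
p_1 = [3/4, 1/4]  (j = 0..1)
p_2 = [1/2, 7/16, 1/16]  (j = 0..2)
p_3 = [1/2, 5/16, 11/64, 1/64]  (j = 0..3)
p_4 = [0, 3/4, 3/16, 15/256, 1/256]  (j = 0..4)
p_5 = [0, 1/2, 25/64, 23/256, 19/1024, 1/1024]  (j = 0..5)
p_6 = [0, 1/4, 17/32, 45/256, 19/512, 23/4096, 1/4096]  (j = 0..6)
p_7 = [0, 1/4, 11/32, 81/256, 19/256, 57/4096, 27/16384, 1/16384]  (j = 0..7)
E[N_7] = Σ j·p_7(j) = 37085/16384;  E[N_7²] = Σ j²·p_7(j) = 99457/16384
Var[N_7] = 99457/16384 − (37085/16384)² = 254206263/268435456

254206263/268435456


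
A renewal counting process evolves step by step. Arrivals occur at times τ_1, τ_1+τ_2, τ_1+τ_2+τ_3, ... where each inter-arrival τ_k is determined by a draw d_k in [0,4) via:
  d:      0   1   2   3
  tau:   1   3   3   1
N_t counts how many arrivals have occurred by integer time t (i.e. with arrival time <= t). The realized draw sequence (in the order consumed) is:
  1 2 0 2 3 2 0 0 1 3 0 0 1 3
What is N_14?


draw d_1=1: τ_1=3, arrival time A_1=3
draw d_2=2: τ_2=3, arrival time A_2=6
draw d_3=0: τ_3=1, arrival time A_3=7
draw d_4=2: τ_4=3, arrival time A_4=10
draw d_5=3: τ_5=1, arrival time A_5=11
draw d_6=2: τ_6=3, arrival time A_6=14
draw d_7=0: τ_7=1, arrival time A_7=15
draw d_8=0: τ_8=1, arrival time A_8=16
draw d_9=1: τ_9=3, arrival time A_9=19
draw d_10=3: τ_10=1, arrival time A_10=20
draw d_11=0: τ_11=1, arrival time A_11=21
draw d_12=0: τ_12=1, arrival time A_12=22
draw d_13=1: τ_13=3, arrival time A_13=25
draw d_14=3: τ_14=1, arrival time A_14=26
N_t over t=0..14: 0:0 1:0 2:0 3:1 4:1 5:1 6:2 7:3 8:3 9:3 10:4 11:5 12:5 13:5 14:6

6


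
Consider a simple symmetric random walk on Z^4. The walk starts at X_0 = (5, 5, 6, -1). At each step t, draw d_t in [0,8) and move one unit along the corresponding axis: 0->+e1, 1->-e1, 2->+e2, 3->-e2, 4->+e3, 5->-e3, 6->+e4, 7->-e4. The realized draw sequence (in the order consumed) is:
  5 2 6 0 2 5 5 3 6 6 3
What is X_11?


t=0: X=(5, 5, 6, -1), d=5 → -e3, X_1=(5, 5, 5, -1)
t=1: X=(5, 5, 5, -1), d=2 → +e2, X_2=(5, 6, 5, -1)
t=2: X=(5, 6, 5, -1), d=6 → +e4, X_3=(5, 6, 5, 0)
t=3: X=(5, 6, 5, 0), d=0 → +e1, X_4=(6, 6, 5, 0)
t=4: X=(6, 6, 5, 0), d=2 → +e2, X_5=(6, 7, 5, 0)
t=5: X=(6, 7, 5, 0), d=5 → -e3, X_6=(6, 7, 4, 0)
t=6: X=(6, 7, 4, 0), d=5 → -e3, X_7=(6, 7, 3, 0)
t=7: X=(6, 7, 3, 0), d=3 → -e2, X_8=(6, 6, 3, 0)
t=8: X=(6, 6, 3, 0), d=6 → +e4, X_9=(6, 6, 3, 1)
t=9: X=(6, 6, 3, 1), d=6 → +e4, X_10=(6, 6, 3, 2)
t=10: X=(6, 6, 3, 2), d=3 → -e2, X_11=(6, 5, 3, 2)

(6, 5, 3, 2)


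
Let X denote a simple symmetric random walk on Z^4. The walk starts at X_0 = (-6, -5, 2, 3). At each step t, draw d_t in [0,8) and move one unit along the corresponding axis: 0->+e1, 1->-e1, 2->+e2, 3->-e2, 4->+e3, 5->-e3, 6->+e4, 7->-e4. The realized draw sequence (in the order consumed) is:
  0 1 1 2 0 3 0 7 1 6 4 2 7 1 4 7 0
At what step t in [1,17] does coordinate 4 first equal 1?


16

t=0: X=(-6, -5, 2, 3), d=0 → +e1, X_1=(-5, -5, 2, 3)
t=1: X=(-5, -5, 2, 3), d=1 → -e1, X_2=(-6, -5, 2, 3)
t=2: X=(-6, -5, 2, 3), d=1 → -e1, X_3=(-7, -5, 2, 3)
t=3: X=(-7, -5, 2, 3), d=2 → +e2, X_4=(-7, -4, 2, 3)
t=4: X=(-7, -4, 2, 3), d=0 → +e1, X_5=(-6, -4, 2, 3)
t=5: X=(-6, -4, 2, 3), d=3 → -e2, X_6=(-6, -5, 2, 3)
t=6: X=(-6, -5, 2, 3), d=0 → +e1, X_7=(-5, -5, 2, 3)
t=7: X=(-5, -5, 2, 3), d=7 → -e4, X_8=(-5, -5, 2, 2)
t=8: X=(-5, -5, 2, 2), d=1 → -e1, X_9=(-6, -5, 2, 2)
t=9: X=(-6, -5, 2, 2), d=6 → +e4, X_10=(-6, -5, 2, 3)
t=10: X=(-6, -5, 2, 3), d=4 → +e3, X_11=(-6, -5, 3, 3)
t=11: X=(-6, -5, 3, 3), d=2 → +e2, X_12=(-6, -4, 3, 3)
t=12: X=(-6, -4, 3, 3), d=7 → -e4, X_13=(-6, -4, 3, 2)
t=13: X=(-6, -4, 3, 2), d=1 → -e1, X_14=(-7, -4, 3, 2)
t=14: X=(-7, -4, 3, 2), d=4 → +e3, X_15=(-7, -4, 4, 2)
t=15: X=(-7, -4, 4, 2), d=7 → -e4, X_16=(-7, -4, 4, 1)
t=16: X=(-7, -4, 4, 1), d=0 → +e1, X_17=(-6, -4, 4, 1)


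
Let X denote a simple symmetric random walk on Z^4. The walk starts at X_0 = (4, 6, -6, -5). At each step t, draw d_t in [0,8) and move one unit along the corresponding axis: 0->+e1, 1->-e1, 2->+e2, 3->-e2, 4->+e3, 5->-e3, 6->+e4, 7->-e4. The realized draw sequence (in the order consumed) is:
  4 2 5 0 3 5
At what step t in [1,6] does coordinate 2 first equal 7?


2

t=0: X=(4, 6, -6, -5), d=4 → +e3, X_1=(4, 6, -5, -5)
t=1: X=(4, 6, -5, -5), d=2 → +e2, X_2=(4, 7, -5, -5)
t=2: X=(4, 7, -5, -5), d=5 → -e3, X_3=(4, 7, -6, -5)
t=3: X=(4, 7, -6, -5), d=0 → +e1, X_4=(5, 7, -6, -5)
t=4: X=(5, 7, -6, -5), d=3 → -e2, X_5=(5, 6, -6, -5)
t=5: X=(5, 6, -6, -5), d=5 → -e3, X_6=(5, 6, -7, -5)


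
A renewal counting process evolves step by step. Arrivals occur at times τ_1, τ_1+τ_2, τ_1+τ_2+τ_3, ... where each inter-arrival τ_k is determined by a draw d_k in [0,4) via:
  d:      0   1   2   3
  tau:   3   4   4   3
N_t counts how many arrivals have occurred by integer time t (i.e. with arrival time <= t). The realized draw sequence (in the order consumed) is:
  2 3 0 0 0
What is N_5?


1

draw d_1=2: τ_1=4, arrival time A_1=4
draw d_2=3: τ_2=3, arrival time A_2=7
draw d_3=0: τ_3=3, arrival time A_3=10
draw d_4=0: τ_4=3, arrival time A_4=13
draw d_5=0: τ_5=3, arrival time A_5=16
N_t over t=0..5: 0:0 1:0 2:0 3:0 4:1 5:1


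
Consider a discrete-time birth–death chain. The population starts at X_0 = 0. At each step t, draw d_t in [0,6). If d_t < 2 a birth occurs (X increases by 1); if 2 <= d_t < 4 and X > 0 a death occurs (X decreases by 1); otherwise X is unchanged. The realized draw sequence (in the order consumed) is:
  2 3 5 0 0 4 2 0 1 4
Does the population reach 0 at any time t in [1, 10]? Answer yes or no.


yes

t=0: X=0, d=2 → hold, X_1=0
t=1: X=0, d=3 → hold, X_2=0
t=2: X=0, d=5 → hold, X_3=0
t=3: X=0, d=0 → birth, X_4=1
t=4: X=1, d=0 → birth, X_5=2
t=5: X=2, d=4 → hold, X_6=2
t=6: X=2, d=2 → death, X_7=1
t=7: X=1, d=0 → birth, X_8=2
t=8: X=2, d=1 → birth, X_9=3
t=9: X=3, d=4 → hold, X_10=3


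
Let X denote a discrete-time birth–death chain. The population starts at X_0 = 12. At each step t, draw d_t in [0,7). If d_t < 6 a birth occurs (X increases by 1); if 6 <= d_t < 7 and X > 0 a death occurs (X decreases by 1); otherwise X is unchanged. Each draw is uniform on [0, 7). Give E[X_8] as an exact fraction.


124/7

X can drop by at most 1 per step and X_0 = 12 > T = 8, so X_t >= 12 − t >= 4 > 0 for every t <= 8: the floor at 0 (the 'and X > 0' condition) never binds. Hence X_8 = X_0 + Σ_{t<8} Y_t with i.i.d. increments Y_t = y(d_t) ∈ {+1, −1, 0}.
Outcome values over d=0..6: [1, 1, 1, 1, 1, 1, -1]
Σy = 5, Σy² = 7, M = 7
μ = 5/7 = 5/7,  σ² = 7/7 − (5/7)² = 24/49
E[X_8] = 12 + 8·(5/7) = 124/7


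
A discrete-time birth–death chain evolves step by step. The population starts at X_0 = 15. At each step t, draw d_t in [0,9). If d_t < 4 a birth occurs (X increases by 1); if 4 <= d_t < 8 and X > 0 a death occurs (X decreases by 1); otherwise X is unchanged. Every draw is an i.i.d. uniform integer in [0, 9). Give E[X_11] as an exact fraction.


X can drop by at most 1 per step and X_0 = 15 > T = 11, so X_t >= 15 − t >= 4 > 0 for every t <= 11: the floor at 0 (the 'and X > 0' condition) never binds. Hence X_11 = X_0 + Σ_{t<11} Y_t with i.i.d. increments Y_t = y(d_t) ∈ {+1, −1, 0}.
Outcome values over d=0..8: [1, 1, 1, 1, -1, -1, -1, -1, 0]
Σy = 0, Σy² = 8, M = 9
μ = 0/9 = 0,  σ² = 8/9 − (0)² = 8/9
E[X_11] = 15 + 11·(0) = 15

15


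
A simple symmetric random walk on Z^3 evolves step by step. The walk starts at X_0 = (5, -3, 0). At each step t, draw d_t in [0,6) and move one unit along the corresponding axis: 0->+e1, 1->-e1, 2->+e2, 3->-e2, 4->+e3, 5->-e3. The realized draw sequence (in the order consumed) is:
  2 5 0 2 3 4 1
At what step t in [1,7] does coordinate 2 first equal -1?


t=0: X=(5, -3, 0), d=2 → +e2, X_1=(5, -2, 0)
t=1: X=(5, -2, 0), d=5 → -e3, X_2=(5, -2, -1)
t=2: X=(5, -2, -1), d=0 → +e1, X_3=(6, -2, -1)
t=3: X=(6, -2, -1), d=2 → +e2, X_4=(6, -1, -1)
t=4: X=(6, -1, -1), d=3 → -e2, X_5=(6, -2, -1)
t=5: X=(6, -2, -1), d=4 → +e3, X_6=(6, -2, 0)
t=6: X=(6, -2, 0), d=1 → -e1, X_7=(5, -2, 0)

4


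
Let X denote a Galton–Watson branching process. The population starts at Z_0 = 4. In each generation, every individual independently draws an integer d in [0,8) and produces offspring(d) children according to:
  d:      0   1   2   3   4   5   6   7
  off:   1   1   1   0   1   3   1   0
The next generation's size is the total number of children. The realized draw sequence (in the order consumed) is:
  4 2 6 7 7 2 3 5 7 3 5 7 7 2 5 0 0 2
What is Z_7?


3

gen 0: Z_0=4, draws=[4, 2, 6, 7], offspring=[1, 1, 1, 0], Z_1=3
gen 1: Z_1=3, draws=[7, 2, 3], offspring=[0, 1, 0], Z_2=1
gen 2: Z_2=1, draws=[5], offspring=[3], Z_3=3
gen 3: Z_3=3, draws=[7, 3, 5], offspring=[0, 0, 3], Z_4=3
gen 4: Z_4=3, draws=[7, 7, 2], offspring=[0, 0, 1], Z_5=1
gen 5: Z_5=1, draws=[5], offspring=[3], Z_6=3
gen 6: Z_6=3, draws=[0, 0, 2], offspring=[1, 1, 1], Z_7=3


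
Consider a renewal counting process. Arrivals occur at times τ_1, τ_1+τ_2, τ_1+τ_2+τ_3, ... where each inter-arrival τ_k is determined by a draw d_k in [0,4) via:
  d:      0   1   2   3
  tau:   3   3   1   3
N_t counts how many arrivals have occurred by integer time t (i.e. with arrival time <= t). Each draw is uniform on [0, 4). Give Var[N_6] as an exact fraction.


Inter-arrival values over d=0..3: [3, 3, 1, 3]
Each d has probability 1/4, so the pmf of τ is: f(1) = 1/4, f(3) = 3/4
Let p_n(j) = P(N_n = j), with p_0 = [1]. Condition on τ_1: p_n(0) = P(τ > n), and for j >= 1, p_n(j) = Σ_{k<=n} f(k)·p_{n−k}(j−1)
p_1 = [3/4, 1/4]  (j = 0..1)
p_2 = [3/4, 3/16, 1/16]  (j = 0..2)
p_3 = [0, 15/16, 3/64, 1/64]  (j = 0..3)
p_4 = [0, 9/16, 27/64, 3/256, 1/256]  (j = 0..4)
p_5 = [0, 9/16, 9/32, 39/256, 3/1024, 1/1024]  (j = 0..5)
p_6 = [0, 0, 27/32, 27/256, 51/1024, 3/4096, 1/4096]  (j = 0..6)
E[N_6] = Σ j·p_6(j) = 9045/4096;  E[N_6²] = Σ j²·p_6(j) = 21087/4096
Var[N_6] = 21087/4096 − (9045/4096)² = 4560327/16777216

4560327/16777216


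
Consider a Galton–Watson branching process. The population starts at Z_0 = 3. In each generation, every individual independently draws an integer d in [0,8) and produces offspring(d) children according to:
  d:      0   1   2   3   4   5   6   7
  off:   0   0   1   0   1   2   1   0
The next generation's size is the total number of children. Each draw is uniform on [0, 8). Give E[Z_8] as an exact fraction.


Outcome values over d=0..7: [0, 0, 1, 0, 1, 2, 1, 0]
Σy = 5, Σy² = 7, M = 8
μ = 5/8 = 5/8,  σ² = 7/8 − (5/8)² = 31/64
E[Z_0] = 3
E[Z_1] = 5/8·E[Z_0] = 15/8
E[Z_2] = 5/8·E[Z_1] = 75/64
E[Z_3] = 5/8·E[Z_2] = 375/512
E[Z_4] = 5/8·E[Z_3] = 1875/4096
E[Z_5] = 5/8·E[Z_4] = 9375/32768
E[Z_6] = 5/8·E[Z_5] = 46875/262144
E[Z_7] = 5/8·E[Z_6] = 234375/2097152
E[Z_8] = 5/8·E[Z_7] = 1171875/16777216

1171875/16777216


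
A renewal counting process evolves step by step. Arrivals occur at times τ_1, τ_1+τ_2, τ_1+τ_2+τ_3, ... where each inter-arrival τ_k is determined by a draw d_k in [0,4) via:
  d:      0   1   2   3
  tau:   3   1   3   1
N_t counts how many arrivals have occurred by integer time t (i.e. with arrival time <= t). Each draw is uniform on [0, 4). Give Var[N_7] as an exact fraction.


15959/16384

Inter-arrival values over d=0..3: [3, 1, 3, 1]
Each d has probability 1/4, so the pmf of τ is: f(1) = 1/2, f(3) = 1/2
Let p_n(j) = P(N_n = j), with p_0 = [1]. Condition on τ_1: p_n(0) = P(τ > n), and for j >= 1, p_n(j) = Σ_{k<=n} f(k)·p_{n−k}(j−1)
p_1 = [1/2, 1/2]  (j = 0..1)
p_2 = [1/2, 1/4, 1/4]  (j = 0..2)
p_3 = [0, 3/4, 1/8, 1/8]  (j = 0..3)
p_4 = [0, 1/4, 5/8, 1/16, 1/16]  (j = 0..4)
p_5 = [0, 1/4, 1/4, 7/16, 1/32, 1/32]  (j = 0..5)
p_6 = [0, 0, 1/2, 3/16, 9/32, 1/64, 1/64]  (j = 0..6)
p_7 = [0, 0, 1/8, 9/16, 1/8, 11/64, 1/128, 1/128]  (j = 0..7)
E[N_7] = Σ j·p_7(j) = 435/128;  E[N_7²] = Σ j²·p_7(j) = 1603/128
Var[N_7] = 1603/128 − (435/128)² = 15959/16384


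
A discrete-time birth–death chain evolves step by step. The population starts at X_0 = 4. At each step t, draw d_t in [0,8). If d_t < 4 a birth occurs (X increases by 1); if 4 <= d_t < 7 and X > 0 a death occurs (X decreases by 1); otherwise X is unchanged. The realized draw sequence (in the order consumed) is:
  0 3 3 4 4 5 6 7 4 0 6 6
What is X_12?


1

t=0: X=4, d=0 → birth, X_1=5
t=1: X=5, d=3 → birth, X_2=6
t=2: X=6, d=3 → birth, X_3=7
t=3: X=7, d=4 → death, X_4=6
t=4: X=6, d=4 → death, X_5=5
t=5: X=5, d=5 → death, X_6=4
t=6: X=4, d=6 → death, X_7=3
t=7: X=3, d=7 → hold, X_8=3
t=8: X=3, d=4 → death, X_9=2
t=9: X=2, d=0 → birth, X_10=3
t=10: X=3, d=6 → death, X_11=2
t=11: X=2, d=6 → death, X_12=1


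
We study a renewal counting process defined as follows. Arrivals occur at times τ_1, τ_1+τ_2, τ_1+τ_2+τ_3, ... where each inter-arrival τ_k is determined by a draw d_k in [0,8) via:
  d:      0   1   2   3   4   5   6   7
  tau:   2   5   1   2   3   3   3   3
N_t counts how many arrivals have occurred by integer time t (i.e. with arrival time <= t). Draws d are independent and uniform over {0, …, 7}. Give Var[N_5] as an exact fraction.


Inter-arrival values over d=0..7: [2, 5, 1, 2, 3, 3, 3, 3]
Each d has probability 1/8, so the pmf of τ is: f(1) = 1/8, f(2) = 1/4, f(3) = 1/2, f(5) = 1/8
Let p_n(j) = P(N_n = j), with p_0 = [1]. Condition on τ_1: p_n(0) = P(τ > n), and for j >= 1, p_n(j) = Σ_{k<=n} f(k)·p_{n−k}(j−1)
p_1 = [7/8, 1/8]  (j = 0..1)
p_2 = [5/8, 23/64, 1/64]  (j = 0..2)
p_3 = [1/8, 51/64, 39/512, 1/512]  (j = 0..3)
p_4 = [1/8, 39/64, 129/512, 55/4096, 1/4096]  (j = 0..4)
p_5 = [0, 31/64, 233/512, 239/4096, 71/32768, 1/32768]  (j = 0..5)
E[N_5] = Σ j·p_5(j) = 51721/32768;  E[N_5²] = Σ j²·p_5(j) = 93889/32768
Var[N_5] = 93889/32768 − (51721/32768)² = 401492911/1073741824

401492911/1073741824


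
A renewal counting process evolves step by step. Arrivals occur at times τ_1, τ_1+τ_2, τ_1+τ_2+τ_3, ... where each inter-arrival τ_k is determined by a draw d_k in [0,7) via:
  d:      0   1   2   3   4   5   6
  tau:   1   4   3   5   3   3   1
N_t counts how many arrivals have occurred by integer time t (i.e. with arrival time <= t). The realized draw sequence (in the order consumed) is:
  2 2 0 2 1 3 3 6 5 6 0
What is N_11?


draw d_1=2: τ_1=3, arrival time A_1=3
draw d_2=2: τ_2=3, arrival time A_2=6
draw d_3=0: τ_3=1, arrival time A_3=7
draw d_4=2: τ_4=3, arrival time A_4=10
draw d_5=1: τ_5=4, arrival time A_5=14
draw d_6=3: τ_6=5, arrival time A_6=19
draw d_7=3: τ_7=5, arrival time A_7=24
draw d_8=6: τ_8=1, arrival time A_8=25
draw d_9=5: τ_9=3, arrival time A_9=28
draw d_10=6: τ_10=1, arrival time A_10=29
draw d_11=0: τ_11=1, arrival time A_11=30
N_t over t=0..11: 0:0 1:0 2:0 3:1 4:1 5:1 6:2 7:3 8:3 9:3 10:4 11:4

4


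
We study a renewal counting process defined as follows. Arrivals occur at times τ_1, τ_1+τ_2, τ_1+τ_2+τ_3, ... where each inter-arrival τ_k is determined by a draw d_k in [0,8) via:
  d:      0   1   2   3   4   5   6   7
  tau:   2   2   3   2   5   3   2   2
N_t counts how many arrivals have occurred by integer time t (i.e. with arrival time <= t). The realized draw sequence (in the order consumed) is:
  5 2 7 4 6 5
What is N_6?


2

draw d_1=5: τ_1=3, arrival time A_1=3
draw d_2=2: τ_2=3, arrival time A_2=6
draw d_3=7: τ_3=2, arrival time A_3=8
draw d_4=4: τ_4=5, arrival time A_4=13
draw d_5=6: τ_5=2, arrival time A_5=15
draw d_6=5: τ_6=3, arrival time A_6=18
N_t over t=0..6: 0:0 1:0 2:0 3:1 4:1 5:1 6:2


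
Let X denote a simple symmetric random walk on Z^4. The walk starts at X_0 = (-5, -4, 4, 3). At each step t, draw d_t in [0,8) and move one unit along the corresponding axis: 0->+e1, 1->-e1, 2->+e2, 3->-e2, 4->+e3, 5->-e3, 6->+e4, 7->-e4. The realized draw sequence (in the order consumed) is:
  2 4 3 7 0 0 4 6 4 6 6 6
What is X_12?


(-3, -4, 7, 6)

t=0: X=(-5, -4, 4, 3), d=2 → +e2, X_1=(-5, -3, 4, 3)
t=1: X=(-5, -3, 4, 3), d=4 → +e3, X_2=(-5, -3, 5, 3)
t=2: X=(-5, -3, 5, 3), d=3 → -e2, X_3=(-5, -4, 5, 3)
t=3: X=(-5, -4, 5, 3), d=7 → -e4, X_4=(-5, -4, 5, 2)
t=4: X=(-5, -4, 5, 2), d=0 → +e1, X_5=(-4, -4, 5, 2)
t=5: X=(-4, -4, 5, 2), d=0 → +e1, X_6=(-3, -4, 5, 2)
t=6: X=(-3, -4, 5, 2), d=4 → +e3, X_7=(-3, -4, 6, 2)
t=7: X=(-3, -4, 6, 2), d=6 → +e4, X_8=(-3, -4, 6, 3)
t=8: X=(-3, -4, 6, 3), d=4 → +e3, X_9=(-3, -4, 7, 3)
t=9: X=(-3, -4, 7, 3), d=6 → +e4, X_10=(-3, -4, 7, 4)
t=10: X=(-3, -4, 7, 4), d=6 → +e4, X_11=(-3, -4, 7, 5)
t=11: X=(-3, -4, 7, 5), d=6 → +e4, X_12=(-3, -4, 7, 6)
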